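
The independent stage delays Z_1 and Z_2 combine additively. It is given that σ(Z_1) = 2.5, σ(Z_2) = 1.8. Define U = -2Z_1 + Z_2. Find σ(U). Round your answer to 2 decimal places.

Var(Z_1) = 6.25, Var(Z_2) = 3.24
By independence, Var(U) = (-2)²Var(Z_1) + (1)²Var(Z_2)
= (-2)²·6.25 + (1)²·3.24 = 28.24
σ(U) = √28.24 ≈ 5.31

5.31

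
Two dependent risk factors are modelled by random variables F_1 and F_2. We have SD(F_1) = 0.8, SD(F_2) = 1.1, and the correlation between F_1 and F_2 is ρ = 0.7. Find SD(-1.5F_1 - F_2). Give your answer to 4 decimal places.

2.1208

Var(F_1) = (0.8)² = 0.64;  Var(F_2) = (1.1)² = 1.21
Cov(F_1,F_2) = ρ·SD(F_1)·SD(F_2) = 0.7·0.8·1.1 = 0.616
Var(-1.5F_1 - F_2) = (-1.5)²·Var(F_1) + (-1)²·Var(F_2) + 2·(-1.5)·(-1)·Cov(F_1,F_2)
= 2.25·0.64 + 1·1.21 + 3·0.616 = 4.498
SD(-1.5F_1 - F_2) = √4.498 ≈ 2.1208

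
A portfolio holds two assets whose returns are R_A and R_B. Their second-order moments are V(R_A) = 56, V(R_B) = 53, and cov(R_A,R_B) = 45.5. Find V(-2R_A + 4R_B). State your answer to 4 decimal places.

V(-2R_A + 4R_B) = (-2)²·V(R_A) + (4)²·V(R_B) + 2·(-2)·(4)·cov(R_A,R_B)
= 4·56 + 16·53 + -16·45.5 = 344

344.0000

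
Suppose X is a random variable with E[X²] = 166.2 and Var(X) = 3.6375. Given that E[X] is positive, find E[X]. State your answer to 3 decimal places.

(E[X])² = E[X²] − Var(X) = 166.2 − 3.6375 = 162.5625
E[X] = √162.5625 = 12.75

12.750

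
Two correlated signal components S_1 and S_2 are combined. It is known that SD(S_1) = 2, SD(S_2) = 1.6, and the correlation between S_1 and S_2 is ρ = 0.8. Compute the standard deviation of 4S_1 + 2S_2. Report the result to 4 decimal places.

10.7331

V(S_1) = (2)² = 4;  V(S_2) = (1.6)² = 2.56
cov(S_1,S_2) = ρ·SD(S_1)·SD(S_2) = 0.8·2·1.6 = 2.56
V(4S_1 + 2S_2) = (4)²·V(S_1) + (2)²·V(S_2) + 2·(4)·(2)·cov(S_1,S_2)
= 16·4 + 4·2.56 + 16·2.56 = 115.2
SD(4S_1 + 2S_2) = √115.2 ≈ 10.7331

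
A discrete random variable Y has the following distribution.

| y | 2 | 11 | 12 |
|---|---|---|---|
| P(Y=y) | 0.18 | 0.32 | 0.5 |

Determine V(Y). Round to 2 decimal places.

13.83

E[Y] = (2)(0.18) + (11)(0.32) + (12)(0.5) = 9.88
E[Y²] = (2)²(0.18) + (11)²(0.32) + (12)²(0.5) = 111.44
V(Y) = E[Y²] − (E[Y])² = 111.44 − (9.88)² = 13.8256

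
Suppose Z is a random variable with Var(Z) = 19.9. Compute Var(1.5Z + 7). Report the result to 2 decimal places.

44.78

Var(1.5Z + 7) = (1.5)²·Var(Z) = 2.25·19.9 = 44.775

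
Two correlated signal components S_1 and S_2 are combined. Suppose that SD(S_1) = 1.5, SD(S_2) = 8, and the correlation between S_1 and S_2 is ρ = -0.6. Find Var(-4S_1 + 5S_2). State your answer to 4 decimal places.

1924.0000

Var(S_1) = (1.5)² = 2.25;  Var(S_2) = (8)² = 64
Cov(S_1,S_2) = ρ·SD(S_1)·SD(S_2) = -0.6·1.5·8 = -7.2
Var(-4S_1 + 5S_2) = (-4)²·Var(S_1) + (5)²·Var(S_2) + 2·(-4)·(5)·Cov(S_1,S_2)
= 16·2.25 + 25·64 + -40·-7.2 = 1924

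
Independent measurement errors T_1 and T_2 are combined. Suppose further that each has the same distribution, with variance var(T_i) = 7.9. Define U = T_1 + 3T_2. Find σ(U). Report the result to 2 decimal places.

By independence, var(U) = (1)²var(T_1) + (3)²var(T_2)
= (1)²·7.9 + (3)²·7.9 = 79
σ(U) = √79 ≈ 8.89

8.89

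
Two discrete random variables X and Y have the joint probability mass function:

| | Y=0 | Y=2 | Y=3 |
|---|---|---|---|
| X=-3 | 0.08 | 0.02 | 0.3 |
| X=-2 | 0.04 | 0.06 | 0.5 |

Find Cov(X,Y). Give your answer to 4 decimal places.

0.0840

E[X] = -2.4,  E[Y] = 2.56
E[XY] = -6.06
Cov(X,Y) = E[XY] − E[X]E[Y] = -6.06 − (-2.4)(2.56) = 0.084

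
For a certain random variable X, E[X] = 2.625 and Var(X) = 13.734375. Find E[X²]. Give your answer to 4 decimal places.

E[X²] = Var(X) + (E[X])² = 13.734375 + (2.625)² = 20.625

20.6250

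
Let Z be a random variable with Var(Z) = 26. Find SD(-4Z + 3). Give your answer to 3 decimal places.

Var(-4Z + 3) = (-4)²·26 = 416
SD(-4Z + 3) = √416 ≈ 20.396

20.396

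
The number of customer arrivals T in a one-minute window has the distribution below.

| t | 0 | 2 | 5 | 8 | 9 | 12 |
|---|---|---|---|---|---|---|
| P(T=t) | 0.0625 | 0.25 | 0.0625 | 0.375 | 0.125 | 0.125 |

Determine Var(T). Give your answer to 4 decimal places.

E[T] = (0)(0.0625) + (2)(0.25) + (5)(0.0625) + (8)(0.375) + (9)(0.125) + (12)(0.125) = 6.4375
E[T²] = (0)²(0.0625) + (2)²(0.25) + (5)²(0.0625) + (8)²(0.375) + (9)²(0.125) + (12)²(0.125) = 54.6875
Var(T) = E[T²] − (E[T])² = 54.6875 − (6.4375)² = 13.24609375

13.2461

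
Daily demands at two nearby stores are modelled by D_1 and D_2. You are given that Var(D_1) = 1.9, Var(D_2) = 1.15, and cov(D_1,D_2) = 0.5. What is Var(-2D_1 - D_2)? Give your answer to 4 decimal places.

Var(-2D_1 - D_2) = (-2)²·Var(D_1) + (-1)²·Var(D_2) + 2·(-2)·(-1)·cov(D_1,D_2)
= 4·1.9 + 1·1.15 + 4·0.5 = 10.75

10.7500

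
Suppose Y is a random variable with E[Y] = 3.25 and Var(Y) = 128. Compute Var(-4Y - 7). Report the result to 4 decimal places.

2048.0000

Var(-4Y - 7) = (-4)²·Var(Y) = 16·128 = 2048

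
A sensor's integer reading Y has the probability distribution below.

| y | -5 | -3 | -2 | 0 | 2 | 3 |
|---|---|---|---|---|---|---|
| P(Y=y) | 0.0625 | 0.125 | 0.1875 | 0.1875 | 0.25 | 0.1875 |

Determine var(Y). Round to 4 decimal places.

E[Y] = (-5)(0.0625) + (-3)(0.125) + (-2)(0.1875) + (0)(0.1875) + (2)(0.25) + (3)(0.1875) = 0
E[Y²] = (-5)²(0.0625) + (-3)²(0.125) + (-2)²(0.1875) + (0)²(0.1875) + (2)²(0.25) + (3)²(0.1875) = 6.125
var(Y) = E[Y²] − (E[Y])² = 6.125 − (0)² = 6.125

6.1250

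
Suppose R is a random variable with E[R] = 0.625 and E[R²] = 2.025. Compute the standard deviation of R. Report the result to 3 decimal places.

1.278

var(R) = 2.025 − (0.625)² = 1.634375
SD(R) = √1.634375 ≈ 1.278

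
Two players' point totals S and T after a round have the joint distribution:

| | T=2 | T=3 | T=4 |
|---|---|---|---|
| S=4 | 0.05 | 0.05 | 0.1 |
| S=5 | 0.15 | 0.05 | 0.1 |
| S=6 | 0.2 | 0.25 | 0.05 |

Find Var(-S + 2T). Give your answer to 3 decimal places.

3.740

E[S] = 5.3,  E[T] = 2.85,  E[ST] = 14.95
Var(S) = 28.7 − (5.3)² = 0.61;  Var(T) = 8.75 − (2.85)² = 0.6275
Cov(S,T) = 14.95 − (5.3)(2.85) = -0.155
Var(-S + 2T) = (-1)²·0.61 + (2)²·0.6275 + 2·(-1)·(2)·-0.155 = 3.74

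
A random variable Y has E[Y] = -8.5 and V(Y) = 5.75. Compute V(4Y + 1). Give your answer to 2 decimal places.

92.00

V(4Y + 1) = (4)²·V(Y) = 16·5.75 = 92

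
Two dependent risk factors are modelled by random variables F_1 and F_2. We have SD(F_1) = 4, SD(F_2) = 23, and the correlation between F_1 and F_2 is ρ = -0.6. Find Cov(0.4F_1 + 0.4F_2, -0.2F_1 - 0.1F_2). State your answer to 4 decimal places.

-15.8160

var(F_1) = (4)² = 16;  var(F_2) = (23)² = 529
Cov(F_1,F_2) = ρ·SD(F_1)·SD(F_2) = -0.6·4·23 = -55.2
Cov(0.4F_1 + 0.4F_2, -0.2F_1 - 0.1F_2) = (0.4)(-0.2)var(F_1) + (0.4)(-0.1)var(F_2) + [(0.4)(-0.1) + (0.4)(-0.2)]Cov(F_1,F_2)
= -0.08·16 + -0.04·529 + -0.12·-55.2 = -15.816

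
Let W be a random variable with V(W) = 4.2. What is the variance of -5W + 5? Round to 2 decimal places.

105.00

V(-5W + 5) = (-5)²·V(W) = 25·4.2 = 105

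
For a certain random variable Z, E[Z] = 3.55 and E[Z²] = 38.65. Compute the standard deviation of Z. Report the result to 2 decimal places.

5.10

var(Z) = 38.65 − (3.55)² = 26.0475
sd(Z) = √26.0475 ≈ 5.10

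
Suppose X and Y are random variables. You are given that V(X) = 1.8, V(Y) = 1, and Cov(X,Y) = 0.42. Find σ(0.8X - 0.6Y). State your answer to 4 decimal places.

1.0530

V(0.8X - 0.6Y) = (0.8)²·V(X) + (-0.6)²·V(Y) + 2·(0.8)·(-0.6)·Cov(X,Y)
= 0.64·1.8 + 0.36·1 + -0.96·0.42 = 1.1088
σ(0.8X - 0.6Y) = √1.1088 ≈ 1.0530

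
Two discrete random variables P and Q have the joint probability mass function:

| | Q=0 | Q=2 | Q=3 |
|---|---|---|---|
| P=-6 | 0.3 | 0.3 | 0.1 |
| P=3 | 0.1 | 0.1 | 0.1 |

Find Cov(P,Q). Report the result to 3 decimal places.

0.720

E[P] = -3.3,  E[Q] = 1.4
E[PQ] = -3.9
Cov(P,Q) = E[PQ] − E[P]E[Q] = -3.9 − (-3.3)(1.4) = 0.72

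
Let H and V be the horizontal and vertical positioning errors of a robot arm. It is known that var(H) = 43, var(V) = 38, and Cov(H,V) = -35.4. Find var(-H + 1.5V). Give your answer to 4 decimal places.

234.7000

var(-H + 1.5V) = (-1)²·var(H) + (1.5)²·var(V) + 2·(-1)·(1.5)·Cov(H,V)
= 1·43 + 2.25·38 + -3·-35.4 = 234.7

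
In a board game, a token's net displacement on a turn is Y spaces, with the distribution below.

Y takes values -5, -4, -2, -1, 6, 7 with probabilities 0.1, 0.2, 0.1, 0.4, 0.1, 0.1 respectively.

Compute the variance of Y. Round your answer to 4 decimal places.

E[Y] = (-5)(0.1) + (-4)(0.2) + (-2)(0.1) + (-1)(0.4) + (6)(0.1) + (7)(0.1) = -0.6
E[Y²] = (-5)²(0.1) + (-4)²(0.2) + (-2)²(0.1) + (-1)²(0.4) + (6)²(0.1) + (7)²(0.1) = 15
var(Y) = E[Y²] − (E[Y])² = 15 − (-0.6)² = 14.64

14.6400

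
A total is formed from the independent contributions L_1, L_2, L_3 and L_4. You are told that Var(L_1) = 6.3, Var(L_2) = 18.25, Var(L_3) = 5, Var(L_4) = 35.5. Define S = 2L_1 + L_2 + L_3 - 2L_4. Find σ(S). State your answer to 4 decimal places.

By independence, Var(S) = (2)²Var(L_1) + (1)²Var(L_2) + (1)²Var(L_3) + (-2)²Var(L_4)
= (2)²·6.3 + (1)²·18.25 + (1)²·5 + (-2)²·35.5 = 190.45
σ(S) = √190.45 ≈ 13.8004

13.8004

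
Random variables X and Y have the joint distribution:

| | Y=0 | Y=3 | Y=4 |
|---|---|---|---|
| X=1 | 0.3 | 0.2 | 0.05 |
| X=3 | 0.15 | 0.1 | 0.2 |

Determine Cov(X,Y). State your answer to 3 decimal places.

E[X] = 1.9,  E[Y] = 1.9
E[XY] = 4.1
Cov(X,Y) = E[XY] − E[X]E[Y] = 4.1 − (1.9)(1.9) = 0.49

0.490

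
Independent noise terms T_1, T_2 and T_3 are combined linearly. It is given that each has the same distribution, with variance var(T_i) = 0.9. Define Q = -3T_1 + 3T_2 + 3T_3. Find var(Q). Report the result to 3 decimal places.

By independence, var(Q) = (-3)²var(T_1) + (3)²var(T_2) + (3)²var(T_3)
= (-3)²·0.9 + (3)²·0.9 + (3)²·0.9 = 24.3

24.300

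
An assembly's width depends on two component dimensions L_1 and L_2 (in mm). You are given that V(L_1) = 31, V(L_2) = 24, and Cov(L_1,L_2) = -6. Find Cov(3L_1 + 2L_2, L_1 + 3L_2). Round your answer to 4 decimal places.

Cov(3L_1 + 2L_2, L_1 + 3L_2) = (3)(1)V(L_1) + (2)(3)V(L_2) + [(3)(3) + (2)(1)]Cov(L_1,L_2)
= 3·31 + 6·24 + 11·-6 = 171

171.0000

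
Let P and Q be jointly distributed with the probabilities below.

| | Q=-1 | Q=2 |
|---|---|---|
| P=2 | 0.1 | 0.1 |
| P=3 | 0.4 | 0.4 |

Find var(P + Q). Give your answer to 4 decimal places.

E[P] = 2.8,  E[Q] = 0.5,  E[PQ] = 1.4
var(P) = 8 − (2.8)² = 0.16;  var(Q) = 2.5 − (0.5)² = 2.25
Cov(P,Q) = 1.4 − (2.8)(0.5) = 0
var(P + Q) = (1)²·0.16 + (1)²·2.25 + 2·(1)·(1)·0 = 2.41

2.4100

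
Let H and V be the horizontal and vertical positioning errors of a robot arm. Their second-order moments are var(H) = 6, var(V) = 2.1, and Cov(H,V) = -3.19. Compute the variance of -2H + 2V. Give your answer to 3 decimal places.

57.920

var(-2H + 2V) = (-2)²·var(H) + (2)²·var(V) + 2·(-2)·(2)·Cov(H,V)
= 4·6 + 4·2.1 + -8·-3.19 = 57.92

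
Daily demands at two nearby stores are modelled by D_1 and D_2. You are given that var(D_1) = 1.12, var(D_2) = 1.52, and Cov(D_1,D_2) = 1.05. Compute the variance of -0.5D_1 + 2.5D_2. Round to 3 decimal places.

var(-0.5D_1 + 2.5D_2) = (-0.5)²·var(D_1) + (2.5)²·var(D_2) + 2·(-0.5)·(2.5)·Cov(D_1,D_2)
= 0.25·1.12 + 6.25·1.52 + -2.5·1.05 = 7.155

7.155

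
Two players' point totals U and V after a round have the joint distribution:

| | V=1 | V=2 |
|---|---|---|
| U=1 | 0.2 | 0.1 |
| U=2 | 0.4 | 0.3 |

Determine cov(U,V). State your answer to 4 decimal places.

0.0200

E[U] = 1.7,  E[V] = 1.4
E[UV] = 2.4
cov(U,V) = E[UV] − E[U]E[V] = 2.4 − (1.7)(1.4) = 0.02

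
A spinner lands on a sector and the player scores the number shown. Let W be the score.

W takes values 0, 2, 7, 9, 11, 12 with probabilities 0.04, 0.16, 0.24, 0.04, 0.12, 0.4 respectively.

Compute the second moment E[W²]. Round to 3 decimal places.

E[W²] = (0)²(0.04) + (2)²(0.16) + (7)²(0.24) + (9)²(0.04) + (11)²(0.12) + (12)²(0.4) = 87.76

87.760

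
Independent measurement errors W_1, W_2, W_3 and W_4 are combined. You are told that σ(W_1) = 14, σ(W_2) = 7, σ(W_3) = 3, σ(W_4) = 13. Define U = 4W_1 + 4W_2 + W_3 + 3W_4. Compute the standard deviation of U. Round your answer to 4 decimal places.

var(W_1) = 196, var(W_2) = 49, var(W_3) = 9, var(W_4) = 169
By independence, var(U) = (4)²var(W_1) + (4)²var(W_2) + (1)²var(W_3) + (3)²var(W_4)
= (4)²·196 + (4)²·49 + (1)²·9 + (3)²·169 = 5450
σ(U) = √5450 ≈ 73.8241

73.8241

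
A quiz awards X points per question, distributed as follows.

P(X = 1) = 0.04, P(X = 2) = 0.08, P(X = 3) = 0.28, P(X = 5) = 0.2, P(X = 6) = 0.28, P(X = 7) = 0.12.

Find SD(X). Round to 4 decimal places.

E[X] = (1)(0.04) + (2)(0.08) + (3)(0.28) + (5)(0.2) + (6)(0.28) + (7)(0.12) = 4.56
E[X²] = (1)²(0.04) + (2)²(0.08) + (3)²(0.28) + (5)²(0.2) + (6)²(0.28) + (7)²(0.12) = 23.84
V(X) = E[X²] − (E[X])² = 23.84 − (4.56)² = 3.0464
SD(X) = √3.0464 ≈ 1.7454

1.7454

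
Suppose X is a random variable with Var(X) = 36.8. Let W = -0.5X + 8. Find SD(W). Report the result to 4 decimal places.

3.0332

Var(-0.5X + 8) = (-0.5)²·36.8 = 9.2
SD(W) = √9.2 ≈ 3.0332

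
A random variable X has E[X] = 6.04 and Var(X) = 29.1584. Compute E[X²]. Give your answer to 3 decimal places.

E[X²] = Var(X) + (E[X])² = 29.1584 + (6.04)² = 65.64

65.640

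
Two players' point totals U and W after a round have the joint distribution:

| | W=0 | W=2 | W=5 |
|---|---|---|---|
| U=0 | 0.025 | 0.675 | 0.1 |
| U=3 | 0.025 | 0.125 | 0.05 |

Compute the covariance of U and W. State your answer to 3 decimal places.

E[U] = 0.6,  E[W] = 2.35
E[UW] = 1.5
Cov(U,W) = E[UW] − E[U]E[W] = 1.5 − (0.6)(2.35) = 0.09

0.090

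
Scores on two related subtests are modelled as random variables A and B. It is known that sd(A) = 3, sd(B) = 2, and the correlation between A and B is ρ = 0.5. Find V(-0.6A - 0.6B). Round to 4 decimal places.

V(A) = (3)² = 9;  V(B) = (2)² = 4
Cov(A,B) = ρ·sd(A)·sd(B) = 0.5·3·2 = 3
V(-0.6A - 0.6B) = (-0.6)²·V(A) + (-0.6)²·V(B) + 2·(-0.6)·(-0.6)·Cov(A,B)
= 0.36·9 + 0.36·4 + 0.72·3 = 6.84

6.8400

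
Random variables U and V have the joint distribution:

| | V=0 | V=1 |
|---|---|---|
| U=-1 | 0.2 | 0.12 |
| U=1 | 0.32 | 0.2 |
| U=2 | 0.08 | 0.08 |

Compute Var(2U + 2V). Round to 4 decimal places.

6.0544

E[U] = 0.52,  E[V] = 0.4,  E[UV] = 0.24
Var(U) = 1.48 − (0.52)² = 1.2096;  Var(V) = 0.4 − (0.4)² = 0.24
Cov(U,V) = 0.24 − (0.52)(0.4) = 0.032
Var(2U + 2V) = (2)²·1.2096 + (2)²·0.24 + 2·(2)·(2)·0.032 = 6.0544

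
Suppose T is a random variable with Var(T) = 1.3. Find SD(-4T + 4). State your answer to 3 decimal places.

Var(-4T + 4) = (-4)²·1.3 = 20.8
SD(-4T + 4) = √20.8 ≈ 4.561

4.561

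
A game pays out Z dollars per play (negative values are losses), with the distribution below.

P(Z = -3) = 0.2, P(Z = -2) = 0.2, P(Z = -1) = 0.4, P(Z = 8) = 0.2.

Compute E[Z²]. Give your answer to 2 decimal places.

15.80

E[Z²] = (-3)²(0.2) + (-2)²(0.2) + (-1)²(0.4) + (8)²(0.2) = 15.8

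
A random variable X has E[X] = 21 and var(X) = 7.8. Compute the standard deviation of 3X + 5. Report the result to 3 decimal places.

8.379

var(3X + 5) = (3)²·7.8 = 70.2
SD(3X + 5) = √70.2 ≈ 8.379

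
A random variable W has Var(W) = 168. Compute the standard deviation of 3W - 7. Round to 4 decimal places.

38.8844

Var(3W - 7) = (3)²·168 = 1512
sd(3W - 7) = √1512 ≈ 38.8844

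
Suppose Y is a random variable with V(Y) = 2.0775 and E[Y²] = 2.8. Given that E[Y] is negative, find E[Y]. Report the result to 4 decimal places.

(E[Y])² = E[Y²] − V(Y) = 2.8 − 2.0775 = 0.7225
E[Y] = −√0.7225 = -0.85

-0.8500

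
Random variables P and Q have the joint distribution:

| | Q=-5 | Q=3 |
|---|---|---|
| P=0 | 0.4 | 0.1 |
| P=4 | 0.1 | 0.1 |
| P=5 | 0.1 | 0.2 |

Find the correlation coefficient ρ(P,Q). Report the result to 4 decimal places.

E[P] = 2.3,  E[Q] = -1.8
E[PQ] = -0.3
Cov(P,Q) = E[PQ] − E[P]E[Q] = -0.3 − (2.3)(-1.8) = 3.84
Var(P) = 5.41,  Var(Q) = 15.36
ρ = 3.84 / √(5.41·15.36) ≈ 0.4212

0.4212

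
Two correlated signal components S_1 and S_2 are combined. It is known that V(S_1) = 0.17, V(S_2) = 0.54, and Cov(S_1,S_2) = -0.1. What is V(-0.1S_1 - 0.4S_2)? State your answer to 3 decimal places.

V(-0.1S_1 - 0.4S_2) = (-0.1)²·V(S_1) + (-0.4)²·V(S_2) + 2·(-0.1)·(-0.4)·Cov(S_1,S_2)
= 0.01·0.17 + 0.16·0.54 + 0.08·-0.1 = 0.0801

0.080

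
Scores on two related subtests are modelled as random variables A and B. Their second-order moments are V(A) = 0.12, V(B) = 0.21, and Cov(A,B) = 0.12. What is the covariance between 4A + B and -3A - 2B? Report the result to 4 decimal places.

-3.1800

Cov(4A + B, -3A - 2B) = (4)(-3)V(A) + (1)(-2)V(B) + [(4)(-2) + (1)(-3)]Cov(A,B)
= -12·0.12 + -2·0.21 + -11·0.12 = -3.18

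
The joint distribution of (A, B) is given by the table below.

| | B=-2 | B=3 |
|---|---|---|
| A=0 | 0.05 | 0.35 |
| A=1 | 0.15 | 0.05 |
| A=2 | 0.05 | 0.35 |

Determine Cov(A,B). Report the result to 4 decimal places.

0.0000

E[A] = 1,  E[B] = 1.75
E[AB] = 1.75
Cov(A,B) = E[AB] − E[A]E[B] = 1.75 − (1)(1.75) = 0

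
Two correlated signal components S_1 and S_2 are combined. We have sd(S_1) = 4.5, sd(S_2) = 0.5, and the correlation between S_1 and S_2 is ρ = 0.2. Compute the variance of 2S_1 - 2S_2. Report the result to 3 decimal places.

V(S_1) = (4.5)² = 20.25;  V(S_2) = (0.5)² = 0.25
Cov(S_1,S_2) = ρ·sd(S_1)·sd(S_2) = 0.2·4.5·0.5 = 0.45
V(2S_1 - 2S_2) = (2)²·V(S_1) + (-2)²·V(S_2) + 2·(2)·(-2)·Cov(S_1,S_2)
= 4·20.25 + 4·0.25 + -8·0.45 = 78.4

78.400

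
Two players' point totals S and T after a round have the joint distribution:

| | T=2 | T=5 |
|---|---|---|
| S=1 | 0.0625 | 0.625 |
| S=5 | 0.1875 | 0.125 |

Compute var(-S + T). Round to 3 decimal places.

E[S] = 2.25,  E[T] = 4.25,  E[ST] = 8.25
var(S) = 8.5 − (2.25)² = 3.4375;  var(T) = 19.75 − (4.25)² = 1.6875
cov(S,T) = 8.25 − (2.25)(4.25) = -1.3125
var(-S + T) = (-1)²·3.4375 + (1)²·1.6875 + 2·(-1)·(1)·-1.3125 = 7.75

7.750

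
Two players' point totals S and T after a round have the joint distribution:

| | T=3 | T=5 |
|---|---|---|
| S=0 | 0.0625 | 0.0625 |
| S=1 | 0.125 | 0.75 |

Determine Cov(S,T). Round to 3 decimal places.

0.078

E[S] = 0.875,  E[T] = 4.625
E[ST] = 4.125
Cov(S,T) = E[ST] − E[S]E[T] = 4.125 − (0.875)(4.625) = 0.078125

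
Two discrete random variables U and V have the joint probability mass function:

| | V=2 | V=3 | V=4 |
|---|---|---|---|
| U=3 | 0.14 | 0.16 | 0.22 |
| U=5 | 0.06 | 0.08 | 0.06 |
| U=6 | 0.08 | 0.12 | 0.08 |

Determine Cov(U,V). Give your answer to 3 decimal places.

E[U] = 4.24,  E[V] = 3.08
E[UV] = 12.96
Cov(U,V) = E[UV] − E[U]E[V] = 12.96 − (4.24)(3.08) = -0.0992

-0.099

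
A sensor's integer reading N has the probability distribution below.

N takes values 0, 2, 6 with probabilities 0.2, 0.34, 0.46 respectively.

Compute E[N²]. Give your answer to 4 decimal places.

17.9200

E[N²] = (0)²(0.2) + (2)²(0.34) + (6)²(0.46) = 17.92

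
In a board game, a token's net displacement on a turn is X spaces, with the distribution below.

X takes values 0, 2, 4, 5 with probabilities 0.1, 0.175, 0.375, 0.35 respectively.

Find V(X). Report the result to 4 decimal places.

2.4900

E[X] = (0)(0.1) + (2)(0.175) + (4)(0.375) + (5)(0.35) = 3.6
E[X²] = (0)²(0.1) + (2)²(0.175) + (4)²(0.375) + (5)²(0.35) = 15.45
V(X) = E[X²] − (E[X])² = 15.45 − (3.6)² = 2.49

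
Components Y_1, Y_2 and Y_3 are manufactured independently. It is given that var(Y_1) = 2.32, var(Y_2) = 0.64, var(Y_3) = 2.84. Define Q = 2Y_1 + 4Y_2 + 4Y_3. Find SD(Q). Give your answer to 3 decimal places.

8.060

By independence, var(Q) = (2)²var(Y_1) + (4)²var(Y_2) + (4)²var(Y_3)
= (2)²·2.32 + (4)²·0.64 + (4)²·2.84 = 64.96
SD(Q) = √64.96 ≈ 8.060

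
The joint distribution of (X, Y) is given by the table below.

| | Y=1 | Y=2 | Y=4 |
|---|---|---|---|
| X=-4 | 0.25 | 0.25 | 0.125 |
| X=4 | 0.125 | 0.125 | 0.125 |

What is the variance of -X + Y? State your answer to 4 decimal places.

E[X] = -1,  E[Y] = 2.125,  E[XY] = -1.5
Var(X) = 16 − (-1)² = 15;  Var(Y) = 5.875 − (2.125)² = 1.359375
Cov(X,Y) = -1.5 − (-1)(2.125) = 0.625
Var(-X + Y) = (-1)²·15 + (1)²·1.359375 + 2·(-1)·(1)·0.625 = 15.109375

15.1094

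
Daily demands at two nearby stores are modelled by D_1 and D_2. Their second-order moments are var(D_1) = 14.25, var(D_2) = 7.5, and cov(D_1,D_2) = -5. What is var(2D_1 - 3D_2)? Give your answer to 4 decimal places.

184.5000

var(2D_1 - 3D_2) = (2)²·var(D_1) + (-3)²·var(D_2) + 2·(2)·(-3)·cov(D_1,D_2)
= 4·14.25 + 9·7.5 + -12·-5 = 184.5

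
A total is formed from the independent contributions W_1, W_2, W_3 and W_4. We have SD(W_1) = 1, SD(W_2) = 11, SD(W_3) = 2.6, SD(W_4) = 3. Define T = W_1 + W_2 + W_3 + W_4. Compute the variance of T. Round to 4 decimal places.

137.7600

V(W_1) = 1, V(W_2) = 121, V(W_3) = 6.76, V(W_4) = 9
By independence, V(T) = (1)²V(W_1) + (1)²V(W_2) + (1)²V(W_3) + (1)²V(W_4)
= (1)²·1 + (1)²·121 + (1)²·6.76 + (1)²·9 = 137.76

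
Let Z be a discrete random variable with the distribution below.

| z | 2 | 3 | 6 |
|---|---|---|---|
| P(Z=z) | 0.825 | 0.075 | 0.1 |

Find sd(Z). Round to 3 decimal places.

E[Z] = (2)(0.825) + (3)(0.075) + (6)(0.1) = 2.475
E[Z²] = (2)²(0.825) + (3)²(0.075) + (6)²(0.1) = 7.575
var(Z) = E[Z²] − (E[Z])² = 7.575 − (2.475)² = 1.449375
sd(Z) = √1.449375 ≈ 1.204

1.204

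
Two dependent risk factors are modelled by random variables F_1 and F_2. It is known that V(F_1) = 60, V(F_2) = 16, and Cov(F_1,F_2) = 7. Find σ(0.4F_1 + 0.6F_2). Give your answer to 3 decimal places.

V(0.4F_1 + 0.6F_2) = (0.4)²·V(F_1) + (0.6)²·V(F_2) + 2·(0.4)·(0.6)·Cov(F_1,F_2)
= 0.16·60 + 0.36·16 + 0.48·7 = 18.72
σ(0.4F_1 + 0.6F_2) = √18.72 ≈ 4.327

4.327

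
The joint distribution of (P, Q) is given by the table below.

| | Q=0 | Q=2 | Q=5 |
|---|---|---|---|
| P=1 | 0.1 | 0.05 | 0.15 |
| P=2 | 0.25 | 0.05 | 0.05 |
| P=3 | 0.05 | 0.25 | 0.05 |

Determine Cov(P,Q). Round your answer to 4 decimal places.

-0.1975

E[P] = 2.05,  E[Q] = 1.95
E[PQ] = 3.8
Cov(P,Q) = E[PQ] − E[P]E[Q] = 3.8 − (2.05)(1.95) = -0.1975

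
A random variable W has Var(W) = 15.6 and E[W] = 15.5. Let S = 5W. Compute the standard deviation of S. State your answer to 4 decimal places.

Var(5W) = (5)²·15.6 = 390
sd(S) = √390 ≈ 19.7484

19.7484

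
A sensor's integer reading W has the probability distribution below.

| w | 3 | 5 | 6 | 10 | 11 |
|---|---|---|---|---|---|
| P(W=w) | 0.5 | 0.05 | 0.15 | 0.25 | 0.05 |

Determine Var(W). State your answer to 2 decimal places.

E[W] = (3)(0.5) + (5)(0.05) + (6)(0.15) + (10)(0.25) + (11)(0.05) = 5.7
E[W²] = (3)²(0.5) + (5)²(0.05) + (6)²(0.15) + (10)²(0.25) + (11)²(0.05) = 42.2
Var(W) = E[W²] − (E[W])² = 42.2 − (5.7)² = 9.71

9.71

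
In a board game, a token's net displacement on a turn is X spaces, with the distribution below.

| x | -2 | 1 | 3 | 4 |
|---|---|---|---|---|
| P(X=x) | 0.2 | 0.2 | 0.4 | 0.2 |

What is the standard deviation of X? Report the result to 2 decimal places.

2.14

E[X] = (-2)(0.2) + (1)(0.2) + (3)(0.4) + (4)(0.2) = 1.8
E[X²] = (-2)²(0.2) + (1)²(0.2) + (3)²(0.4) + (4)²(0.2) = 7.8
V(X) = E[X²] − (E[X])² = 7.8 − (1.8)² = 4.56
σ(X) = √4.56 ≈ 2.14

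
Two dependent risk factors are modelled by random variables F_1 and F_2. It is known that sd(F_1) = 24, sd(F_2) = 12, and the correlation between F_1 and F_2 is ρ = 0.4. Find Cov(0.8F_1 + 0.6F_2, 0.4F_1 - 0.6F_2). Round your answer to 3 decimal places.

V(F_1) = (24)² = 576;  V(F_2) = (12)² = 144
Cov(F_1,F_2) = ρ·sd(F_1)·sd(F_2) = 0.4·24·12 = 115.2
Cov(0.8F_1 + 0.6F_2, 0.4F_1 - 0.6F_2) = (0.8)(0.4)V(F_1) + (0.6)(-0.6)V(F_2) + [(0.8)(-0.6) + (0.6)(0.4)]Cov(F_1,F_2)
= 0.32·576 + -0.36·144 + -0.24·115.2 = 104.832

104.832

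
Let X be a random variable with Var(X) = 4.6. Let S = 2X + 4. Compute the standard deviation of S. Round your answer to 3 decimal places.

Var(2X + 4) = (2)²·4.6 = 18.4
SD(S) = √18.4 ≈ 4.290

4.290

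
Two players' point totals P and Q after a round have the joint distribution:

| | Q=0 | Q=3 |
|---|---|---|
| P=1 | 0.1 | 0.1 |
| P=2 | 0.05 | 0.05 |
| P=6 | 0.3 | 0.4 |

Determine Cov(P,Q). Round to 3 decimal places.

E[P] = 4.6,  E[Q] = 1.65
E[PQ] = 7.8
Cov(P,Q) = E[PQ] − E[P]E[Q] = 7.8 − (4.6)(1.65) = 0.21

0.210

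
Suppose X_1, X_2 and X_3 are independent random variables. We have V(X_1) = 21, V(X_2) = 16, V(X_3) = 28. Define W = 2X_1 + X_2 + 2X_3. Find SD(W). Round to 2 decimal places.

14.56

By independence, V(W) = (2)²V(X_1) + (1)²V(X_2) + (2)²V(X_3)
= (2)²·21 + (1)²·16 + (2)²·28 = 212
SD(W) = √212 ≈ 14.56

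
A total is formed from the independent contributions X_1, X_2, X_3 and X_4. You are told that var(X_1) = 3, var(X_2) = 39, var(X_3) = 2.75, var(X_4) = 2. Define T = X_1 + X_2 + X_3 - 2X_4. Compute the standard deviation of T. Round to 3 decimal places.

7.263

By independence, var(T) = (1)²var(X_1) + (1)²var(X_2) + (1)²var(X_3) + (-2)²var(X_4)
= (1)²·3 + (1)²·39 + (1)²·2.75 + (-2)²·2 = 52.75
SD(T) = √52.75 ≈ 7.263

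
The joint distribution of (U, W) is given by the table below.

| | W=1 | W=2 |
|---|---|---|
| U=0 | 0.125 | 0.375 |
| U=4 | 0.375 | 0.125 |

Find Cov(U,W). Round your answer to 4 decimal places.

E[U] = 2,  E[W] = 1.5
E[UW] = 2.5
Cov(U,W) = E[UW] − E[U]E[W] = 2.5 − (2)(1.5) = -0.5

-0.5000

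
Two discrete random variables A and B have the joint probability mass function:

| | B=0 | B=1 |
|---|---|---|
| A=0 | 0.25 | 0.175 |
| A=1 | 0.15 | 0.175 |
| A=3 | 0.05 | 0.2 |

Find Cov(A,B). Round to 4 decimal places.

0.1838

E[A] = 1.075,  E[B] = 0.55
E[AB] = 0.775
Cov(A,B) = E[AB] − E[A]E[B] = 0.775 − (1.075)(0.55) = 0.18375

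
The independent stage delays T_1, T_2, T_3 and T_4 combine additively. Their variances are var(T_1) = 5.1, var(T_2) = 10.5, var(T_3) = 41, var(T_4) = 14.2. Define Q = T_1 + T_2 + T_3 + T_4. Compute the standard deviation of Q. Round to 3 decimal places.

By independence, var(Q) = (1)²var(T_1) + (1)²var(T_2) + (1)²var(T_3) + (1)²var(T_4)
= (1)²·5.1 + (1)²·10.5 + (1)²·41 + (1)²·14.2 = 70.8
SD(Q) = √70.8 ≈ 8.414

8.414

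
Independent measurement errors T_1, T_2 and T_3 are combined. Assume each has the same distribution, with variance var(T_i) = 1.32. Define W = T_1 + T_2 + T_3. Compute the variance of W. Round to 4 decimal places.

3.9600

By independence, var(W) = (1)²var(T_1) + (1)²var(T_2) + (1)²var(T_3)
= (1)²·1.32 + (1)²·1.32 + (1)²·1.32 = 3.96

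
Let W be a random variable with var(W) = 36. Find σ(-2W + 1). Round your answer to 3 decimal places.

var(-2W + 1) = (-2)²·36 = 144
σ(-2W + 1) = √144 ≈ 12.000

12.000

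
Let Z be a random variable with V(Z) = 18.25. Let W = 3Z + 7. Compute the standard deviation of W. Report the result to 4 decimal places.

V(3Z + 7) = (3)²·18.25 = 164.25
SD(W) = √164.25 ≈ 12.8160

12.8160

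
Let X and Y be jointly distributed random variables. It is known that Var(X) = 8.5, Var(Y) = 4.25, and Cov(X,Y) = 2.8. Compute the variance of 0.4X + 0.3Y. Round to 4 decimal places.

Var(0.4X + 0.3Y) = (0.4)²·Var(X) + (0.3)²·Var(Y) + 2·(0.4)·(0.3)·Cov(X,Y)
= 0.16·8.5 + 0.09·4.25 + 0.24·2.8 = 2.4145

2.4145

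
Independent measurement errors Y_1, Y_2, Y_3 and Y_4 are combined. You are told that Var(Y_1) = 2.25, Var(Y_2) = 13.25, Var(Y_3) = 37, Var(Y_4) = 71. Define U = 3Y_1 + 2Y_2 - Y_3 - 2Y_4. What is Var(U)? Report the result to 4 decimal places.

By independence, Var(U) = (3)²Var(Y_1) + (2)²Var(Y_2) + (-1)²Var(Y_3) + (-2)²Var(Y_4)
= (3)²·2.25 + (2)²·13.25 + (-1)²·37 + (-2)²·71 = 394.25

394.2500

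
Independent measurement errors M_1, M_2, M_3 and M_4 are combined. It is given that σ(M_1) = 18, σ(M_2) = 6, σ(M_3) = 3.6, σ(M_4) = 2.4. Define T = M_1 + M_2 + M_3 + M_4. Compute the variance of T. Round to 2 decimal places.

Var(M_1) = 324, Var(M_2) = 36, Var(M_3) = 12.96, Var(M_4) = 5.76
By independence, Var(T) = (1)²Var(M_1) + (1)²Var(M_2) + (1)²Var(M_3) + (1)²Var(M_4)
= (1)²·324 + (1)²·36 + (1)²·12.96 + (1)²·5.76 = 378.72

378.72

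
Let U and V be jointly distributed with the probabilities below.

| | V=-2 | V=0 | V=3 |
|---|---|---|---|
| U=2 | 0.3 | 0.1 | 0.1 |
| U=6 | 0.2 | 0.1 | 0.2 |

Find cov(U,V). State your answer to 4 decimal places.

E[U] = 4,  E[V] = -0.1
E[UV] = 0.6
cov(U,V) = E[UV] − E[U]E[V] = 0.6 − (4)(-0.1) = 1

1.0000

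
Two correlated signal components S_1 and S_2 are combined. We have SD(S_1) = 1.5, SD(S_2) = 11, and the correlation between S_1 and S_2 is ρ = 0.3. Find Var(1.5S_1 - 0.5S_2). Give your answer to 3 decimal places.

Var(S_1) = (1.5)² = 2.25;  Var(S_2) = (11)² = 121
Cov(S_1,S_2) = ρ·SD(S_1)·SD(S_2) = 0.3·1.5·11 = 4.95
Var(1.5S_1 - 0.5S_2) = (1.5)²·Var(S_1) + (-0.5)²·Var(S_2) + 2·(1.5)·(-0.5)·Cov(S_1,S_2)
= 2.25·2.25 + 0.25·121 + -1.5·4.95 = 27.8875

27.888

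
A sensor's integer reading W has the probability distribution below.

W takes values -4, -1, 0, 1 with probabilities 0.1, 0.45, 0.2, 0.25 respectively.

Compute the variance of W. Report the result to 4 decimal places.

1.9400

E[W] = (-4)(0.1) + (-1)(0.45) + (0)(0.2) + (1)(0.25) = -0.6
E[W²] = (-4)²(0.1) + (-1)²(0.45) + (0)²(0.2) + (1)²(0.25) = 2.3
V(W) = E[W²] − (E[W])² = 2.3 − (-0.6)² = 1.94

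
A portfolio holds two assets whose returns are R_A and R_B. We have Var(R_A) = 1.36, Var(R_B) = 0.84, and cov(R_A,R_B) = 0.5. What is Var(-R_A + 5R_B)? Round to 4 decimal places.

17.3600

Var(-R_A + 5R_B) = (-1)²·Var(R_A) + (5)²·Var(R_B) + 2·(-1)·(5)·cov(R_A,R_B)
= 1·1.36 + 25·0.84 + -10·0.5 = 17.36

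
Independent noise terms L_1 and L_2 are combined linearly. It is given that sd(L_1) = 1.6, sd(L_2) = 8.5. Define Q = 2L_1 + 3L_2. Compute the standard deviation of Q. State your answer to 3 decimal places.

25.700

Var(L_1) = 2.56, Var(L_2) = 72.25
By independence, Var(Q) = (2)²Var(L_1) + (3)²Var(L_2)
= (2)²·2.56 + (3)²·72.25 = 660.49
sd(Q) = √660.49 ≈ 25.700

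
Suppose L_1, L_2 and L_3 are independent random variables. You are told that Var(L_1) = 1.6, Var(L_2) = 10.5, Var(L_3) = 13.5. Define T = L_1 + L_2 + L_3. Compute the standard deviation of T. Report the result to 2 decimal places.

5.06

By independence, Var(T) = (1)²Var(L_1) + (1)²Var(L_2) + (1)²Var(L_3)
= (1)²·1.6 + (1)²·10.5 + (1)²·13.5 = 25.6
SD(T) = √25.6 ≈ 5.06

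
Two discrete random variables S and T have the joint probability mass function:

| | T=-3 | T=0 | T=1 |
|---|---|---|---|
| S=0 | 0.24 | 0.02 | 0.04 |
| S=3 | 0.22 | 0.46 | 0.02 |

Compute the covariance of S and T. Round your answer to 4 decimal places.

E[S] = 2.1,  E[T] = -1.32
E[ST] = -1.92
Cov(S,T) = E[ST] − E[S]E[T] = -1.92 − (2.1)(-1.32) = 0.852

0.8520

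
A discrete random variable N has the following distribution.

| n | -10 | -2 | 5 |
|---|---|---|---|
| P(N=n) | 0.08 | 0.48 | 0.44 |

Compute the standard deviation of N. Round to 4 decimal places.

E[N] = (-10)(0.08) + (-2)(0.48) + (5)(0.44) = 0.44
E[N²] = (-10)²(0.08) + (-2)²(0.48) + (5)²(0.44) = 20.92
V(N) = E[N²] − (E[N])² = 20.92 − (0.44)² = 20.7264
σ(N) = √20.7264 ≈ 4.5526

4.5526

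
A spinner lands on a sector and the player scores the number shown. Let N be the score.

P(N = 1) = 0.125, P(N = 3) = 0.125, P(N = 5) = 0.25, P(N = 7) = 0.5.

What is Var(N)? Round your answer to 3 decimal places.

E[N] = (1)(0.125) + (3)(0.125) + (5)(0.25) + (7)(0.5) = 5.25
E[N²] = (1)²(0.125) + (3)²(0.125) + (5)²(0.25) + (7)²(0.5) = 32
Var(N) = E[N²] − (E[N])² = 32 − (5.25)² = 4.4375

4.438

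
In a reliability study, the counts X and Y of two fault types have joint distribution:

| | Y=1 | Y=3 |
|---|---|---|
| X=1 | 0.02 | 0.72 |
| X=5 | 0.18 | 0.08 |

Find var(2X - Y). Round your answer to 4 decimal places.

E[X] = 2.04,  E[Y] = 2.6,  E[XY] = 4.28
var(X) = 7.24 − (2.04)² = 3.0784;  var(Y) = 7.4 − (2.6)² = 0.64
cov(X,Y) = 4.28 − (2.04)(2.6) = -1.024
var(2X - Y) = (2)²·3.0784 + (-1)²·0.64 + 2·(2)·(-1)·-1.024 = 17.0496

17.0496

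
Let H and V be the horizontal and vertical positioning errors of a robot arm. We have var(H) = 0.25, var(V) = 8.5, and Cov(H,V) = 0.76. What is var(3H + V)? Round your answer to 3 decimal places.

var(3H + V) = (3)²·var(H) + (1)²·var(V) + 2·(3)·(1)·Cov(H,V)
= 9·0.25 + 1·8.5 + 6·0.76 = 15.31

15.310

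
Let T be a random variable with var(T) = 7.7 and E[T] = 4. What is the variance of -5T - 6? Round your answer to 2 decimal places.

var(-5T - 6) = (-5)²·var(T) = 25·7.7 = 192.5

192.50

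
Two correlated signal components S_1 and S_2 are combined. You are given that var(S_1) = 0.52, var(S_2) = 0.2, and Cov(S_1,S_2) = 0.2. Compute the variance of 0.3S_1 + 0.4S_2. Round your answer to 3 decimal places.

0.127

var(0.3S_1 + 0.4S_2) = (0.3)²·var(S_1) + (0.4)²·var(S_2) + 2·(0.3)·(0.4)·Cov(S_1,S_2)
= 0.09·0.52 + 0.16·0.2 + 0.24·0.2 = 0.1268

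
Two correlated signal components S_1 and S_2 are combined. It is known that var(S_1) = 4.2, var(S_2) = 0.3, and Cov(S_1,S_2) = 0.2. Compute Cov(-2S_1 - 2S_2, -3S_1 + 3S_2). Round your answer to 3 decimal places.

23.400

Cov(-2S_1 - 2S_2, -3S_1 + 3S_2) = (-2)(-3)var(S_1) + (-2)(3)var(S_2) + [(-2)(3) + (-2)(-3)]Cov(S_1,S_2)
= 6·4.2 + -6·0.3 + 0·0.2 = 23.4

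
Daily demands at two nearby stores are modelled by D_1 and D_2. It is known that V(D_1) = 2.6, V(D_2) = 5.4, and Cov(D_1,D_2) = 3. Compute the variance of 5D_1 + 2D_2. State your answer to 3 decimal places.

146.600

V(5D_1 + 2D_2) = (5)²·V(D_1) + (2)²·V(D_2) + 2·(5)·(2)·Cov(D_1,D_2)
= 25·2.6 + 4·5.4 + 20·3 = 146.6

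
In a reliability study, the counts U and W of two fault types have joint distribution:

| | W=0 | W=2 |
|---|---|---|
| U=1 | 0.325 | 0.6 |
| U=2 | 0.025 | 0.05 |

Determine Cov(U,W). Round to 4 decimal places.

0.0025

E[U] = 1.075,  E[W] = 1.3
E[UW] = 1.4
Cov(U,W) = E[UW] − E[U]E[W] = 1.4 − (1.075)(1.3) = 0.0025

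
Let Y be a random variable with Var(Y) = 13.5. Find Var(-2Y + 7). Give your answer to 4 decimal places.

54.0000

Var(-2Y + 7) = (-2)²·Var(Y) = 4·13.5 = 54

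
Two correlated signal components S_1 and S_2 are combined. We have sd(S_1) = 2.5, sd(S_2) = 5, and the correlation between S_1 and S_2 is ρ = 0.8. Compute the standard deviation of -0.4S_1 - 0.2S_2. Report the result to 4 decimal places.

1.8974

V(S_1) = (2.5)² = 6.25;  V(S_2) = (5)² = 25
cov(S_1,S_2) = ρ·sd(S_1)·sd(S_2) = 0.8·2.5·5 = 10
V(-0.4S_1 - 0.2S_2) = (-0.4)²·V(S_1) + (-0.2)²·V(S_2) + 2·(-0.4)·(-0.2)·cov(S_1,S_2)
= 0.16·6.25 + 0.04·25 + 0.16·10 = 3.6
sd(-0.4S_1 - 0.2S_2) = √3.6 ≈ 1.8974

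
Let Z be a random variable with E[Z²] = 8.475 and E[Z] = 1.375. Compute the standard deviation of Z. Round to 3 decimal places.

V(Z) = 8.475 − (1.375)² = 6.584375
σ(Z) = √6.584375 ≈ 2.566

2.566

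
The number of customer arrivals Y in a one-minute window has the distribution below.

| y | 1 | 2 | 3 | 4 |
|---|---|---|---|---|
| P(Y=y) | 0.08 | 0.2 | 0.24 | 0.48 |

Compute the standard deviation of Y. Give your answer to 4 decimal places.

0.9928

E[Y] = (1)(0.08) + (2)(0.2) + (3)(0.24) + (4)(0.48) = 3.12
E[Y²] = (1)²(0.08) + (2)²(0.2) + (3)²(0.24) + (4)²(0.48) = 10.72
V(Y) = E[Y²] − (E[Y])² = 10.72 − (3.12)² = 0.9856
SD(Y) = √0.9856 ≈ 0.9928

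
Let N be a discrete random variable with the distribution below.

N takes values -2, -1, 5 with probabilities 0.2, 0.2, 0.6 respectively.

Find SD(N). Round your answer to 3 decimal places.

E[N] = (-2)(0.2) + (-1)(0.2) + (5)(0.6) = 2.4
E[N²] = (-2)²(0.2) + (-1)²(0.2) + (5)²(0.6) = 16
var(N) = E[N²] − (E[N])² = 16 − (2.4)² = 10.24
SD(N) = √10.24 ≈ 3.200

3.200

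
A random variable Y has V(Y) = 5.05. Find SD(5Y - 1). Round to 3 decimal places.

11.236

V(5Y - 1) = (5)²·5.05 = 126.25
SD(5Y - 1) = √126.25 ≈ 11.236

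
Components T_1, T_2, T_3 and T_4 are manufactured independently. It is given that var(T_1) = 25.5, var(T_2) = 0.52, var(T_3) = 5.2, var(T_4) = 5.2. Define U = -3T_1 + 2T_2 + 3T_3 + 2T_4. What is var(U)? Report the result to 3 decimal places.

By independence, var(U) = (-3)²var(T_1) + (2)²var(T_2) + (3)²var(T_3) + (2)²var(T_4)
= (-3)²·25.5 + (2)²·0.52 + (3)²·5.2 + (2)²·5.2 = 299.18

299.180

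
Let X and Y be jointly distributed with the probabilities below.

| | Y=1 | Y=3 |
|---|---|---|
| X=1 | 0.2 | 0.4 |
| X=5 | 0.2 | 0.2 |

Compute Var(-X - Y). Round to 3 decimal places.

4.160

E[X] = 2.6,  E[Y] = 2.2,  E[XY] = 5.4
Var(X) = 10.6 − (2.6)² = 3.84;  Var(Y) = 5.8 − (2.2)² = 0.96
Cov(X,Y) = 5.4 − (2.6)(2.2) = -0.32
Var(-X - Y) = (-1)²·3.84 + (-1)²·0.96 + 2·(-1)·(-1)·-0.32 = 4.16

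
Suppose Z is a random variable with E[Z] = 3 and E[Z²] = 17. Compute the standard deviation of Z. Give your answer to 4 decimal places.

var(Z) = 17 − (3)² = 8
σ(Z) = √8 ≈ 2.8284

2.8284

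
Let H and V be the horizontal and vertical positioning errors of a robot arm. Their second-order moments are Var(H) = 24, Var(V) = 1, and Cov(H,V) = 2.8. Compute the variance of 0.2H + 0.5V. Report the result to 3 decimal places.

Var(0.2H + 0.5V) = (0.2)²·Var(H) + (0.5)²·Var(V) + 2·(0.2)·(0.5)·Cov(H,V)
= 0.04·24 + 0.25·1 + 0.2·2.8 = 1.77

1.770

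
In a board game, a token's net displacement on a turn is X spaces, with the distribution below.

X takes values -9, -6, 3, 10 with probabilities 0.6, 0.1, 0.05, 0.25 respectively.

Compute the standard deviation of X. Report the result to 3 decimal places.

E[X] = (-9)(0.6) + (-6)(0.1) + (3)(0.05) + (10)(0.25) = -3.35
E[X²] = (-9)²(0.6) + (-6)²(0.1) + (3)²(0.05) + (10)²(0.25) = 77.65
Var(X) = E[X²] − (E[X])² = 77.65 − (-3.35)² = 66.4275
SD(X) = √66.4275 ≈ 8.150

8.150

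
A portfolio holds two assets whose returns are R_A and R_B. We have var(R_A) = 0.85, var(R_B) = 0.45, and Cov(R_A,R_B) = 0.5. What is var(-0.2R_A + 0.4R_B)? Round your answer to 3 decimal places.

0.026

var(-0.2R_A + 0.4R_B) = (-0.2)²·var(R_A) + (0.4)²·var(R_B) + 2·(-0.2)·(0.4)·Cov(R_A,R_B)
= 0.04·0.85 + 0.16·0.45 + -0.16·0.5 = 0.026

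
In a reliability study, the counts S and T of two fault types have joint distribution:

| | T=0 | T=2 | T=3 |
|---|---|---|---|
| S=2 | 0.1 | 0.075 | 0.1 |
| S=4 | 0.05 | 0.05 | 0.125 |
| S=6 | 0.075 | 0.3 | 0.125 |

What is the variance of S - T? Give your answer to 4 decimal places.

E[S] = 4.45,  E[T] = 1.9,  E[ST] = 8.65
V(S) = 22.7 − (4.45)² = 2.8975;  V(T) = 4.85 − (1.9)² = 1.24
Cov(S,T) = 8.65 − (4.45)(1.9) = 0.195
V(S - T) = (1)²·2.8975 + (-1)²·1.24 + 2·(1)·(-1)·0.195 = 3.7475

3.7475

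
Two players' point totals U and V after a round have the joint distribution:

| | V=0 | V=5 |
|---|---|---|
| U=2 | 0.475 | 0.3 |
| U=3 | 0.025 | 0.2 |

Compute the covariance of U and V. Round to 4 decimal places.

0.4375

E[U] = 2.225,  E[V] = 2.5
E[UV] = 6
Cov(U,V) = E[UV] − E[U]E[V] = 6 − (2.225)(2.5) = 0.4375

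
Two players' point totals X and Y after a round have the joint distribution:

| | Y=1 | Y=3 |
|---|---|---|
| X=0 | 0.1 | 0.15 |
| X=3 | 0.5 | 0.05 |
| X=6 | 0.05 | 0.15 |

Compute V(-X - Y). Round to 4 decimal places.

5.1475

E[X] = 2.85,  E[Y] = 1.7,  E[XY] = 4.95
V(X) = 12.15 − (2.85)² = 4.0275;  V(Y) = 3.8 − (1.7)² = 0.91
cov(X,Y) = 4.95 − (2.85)(1.7) = 0.105
V(-X - Y) = (-1)²·4.0275 + (-1)²·0.91 + 2·(-1)·(-1)·0.105 = 5.1475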